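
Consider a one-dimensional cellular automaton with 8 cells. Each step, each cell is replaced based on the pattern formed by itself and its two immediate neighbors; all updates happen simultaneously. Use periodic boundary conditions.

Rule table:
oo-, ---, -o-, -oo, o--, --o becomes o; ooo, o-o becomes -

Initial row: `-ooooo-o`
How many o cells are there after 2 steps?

6

step 1: -o---o-o
step 2: -ooooo-o
count of o: 6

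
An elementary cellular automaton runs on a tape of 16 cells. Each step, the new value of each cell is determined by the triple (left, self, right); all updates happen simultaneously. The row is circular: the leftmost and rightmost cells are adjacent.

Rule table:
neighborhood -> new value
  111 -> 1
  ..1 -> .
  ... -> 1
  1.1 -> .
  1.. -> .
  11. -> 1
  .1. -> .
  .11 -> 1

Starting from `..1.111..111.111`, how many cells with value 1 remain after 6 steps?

step 1: ....111..111.111
step 2: .11.111..111.111
step 3: .11.111..111.111  (fixed point — unchanged through step 6)
count of 1: 11

11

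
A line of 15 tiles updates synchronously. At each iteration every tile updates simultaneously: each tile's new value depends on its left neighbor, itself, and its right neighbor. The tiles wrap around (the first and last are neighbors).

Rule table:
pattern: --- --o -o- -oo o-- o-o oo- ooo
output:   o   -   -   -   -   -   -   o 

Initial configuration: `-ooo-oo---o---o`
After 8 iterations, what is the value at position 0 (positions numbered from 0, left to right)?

--o-----o---o--
o---ooo---o---o
--o--o--o---o--
o---------o---o
--ooooooo---o--
o--ooooo--o---o
----ooo-----o--
ooo--o--ooo---o
position 0 holds o

o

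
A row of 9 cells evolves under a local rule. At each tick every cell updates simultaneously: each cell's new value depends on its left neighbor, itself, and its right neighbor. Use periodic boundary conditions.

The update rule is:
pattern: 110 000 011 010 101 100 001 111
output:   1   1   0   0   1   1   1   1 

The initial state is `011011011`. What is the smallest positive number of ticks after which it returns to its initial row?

3

101101101
110110110
011011011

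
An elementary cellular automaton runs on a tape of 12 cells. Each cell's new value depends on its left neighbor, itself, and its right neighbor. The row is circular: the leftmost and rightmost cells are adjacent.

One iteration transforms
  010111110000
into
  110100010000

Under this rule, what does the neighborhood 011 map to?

At position 3 the neighborhood is 011; the next row has 1 there.

1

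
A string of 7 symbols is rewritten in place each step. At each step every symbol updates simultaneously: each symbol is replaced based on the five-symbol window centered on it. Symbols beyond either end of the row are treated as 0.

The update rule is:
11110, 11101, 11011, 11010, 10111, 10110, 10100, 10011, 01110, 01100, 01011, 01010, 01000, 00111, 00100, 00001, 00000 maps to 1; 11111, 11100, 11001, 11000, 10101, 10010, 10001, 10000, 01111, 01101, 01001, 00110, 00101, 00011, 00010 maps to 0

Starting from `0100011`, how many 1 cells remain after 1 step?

3

0110001
count of 1: 3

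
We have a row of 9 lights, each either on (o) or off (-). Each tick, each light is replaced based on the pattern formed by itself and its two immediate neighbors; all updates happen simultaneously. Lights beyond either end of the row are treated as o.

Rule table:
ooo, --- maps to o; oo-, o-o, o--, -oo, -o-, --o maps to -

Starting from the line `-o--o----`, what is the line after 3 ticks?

--oo--oo-

------oo-
-oooo----
--oo--oo-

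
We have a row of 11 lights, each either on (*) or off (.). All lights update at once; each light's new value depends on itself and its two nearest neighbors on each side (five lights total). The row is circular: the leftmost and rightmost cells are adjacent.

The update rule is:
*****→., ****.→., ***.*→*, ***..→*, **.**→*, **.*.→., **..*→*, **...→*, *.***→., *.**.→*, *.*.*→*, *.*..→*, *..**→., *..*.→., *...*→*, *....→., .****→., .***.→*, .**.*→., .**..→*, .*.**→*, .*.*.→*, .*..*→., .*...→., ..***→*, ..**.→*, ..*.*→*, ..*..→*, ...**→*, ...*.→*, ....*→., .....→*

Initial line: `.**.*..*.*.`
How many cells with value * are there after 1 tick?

.*..*..***.
count of *: 5

5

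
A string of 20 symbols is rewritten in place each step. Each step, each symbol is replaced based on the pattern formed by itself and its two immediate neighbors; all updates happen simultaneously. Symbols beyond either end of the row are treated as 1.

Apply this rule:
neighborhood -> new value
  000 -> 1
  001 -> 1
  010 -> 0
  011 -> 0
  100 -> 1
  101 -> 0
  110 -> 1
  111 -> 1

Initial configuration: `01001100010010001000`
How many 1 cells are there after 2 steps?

step 1: 00110111101101110111
step 2: 11010011100100110011
count of 1: 11

11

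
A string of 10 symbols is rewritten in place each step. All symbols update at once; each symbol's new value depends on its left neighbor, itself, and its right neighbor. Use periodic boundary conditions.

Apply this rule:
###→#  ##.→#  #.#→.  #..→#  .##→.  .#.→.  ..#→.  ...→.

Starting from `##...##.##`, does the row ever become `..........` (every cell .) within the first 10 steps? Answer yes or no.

step 1: ###...#..#
step 2: ####...#..
step 3: .####...#.
step 4: ..####...#
step 5: #..####...
step 6: .#..####..
step 7: ..#..####.
step 8: ...#..####
step 9: #...#..###
step 10: ##...#..##
step 10 is ##...#..##, still not uniform .

no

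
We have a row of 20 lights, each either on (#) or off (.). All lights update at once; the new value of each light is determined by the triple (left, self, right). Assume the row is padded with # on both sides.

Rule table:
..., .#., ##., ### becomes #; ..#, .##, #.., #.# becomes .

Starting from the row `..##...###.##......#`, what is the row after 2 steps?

...#.#..##..#.####..
.#.#.#...#..#..###..

.#.#.#...#..#..###..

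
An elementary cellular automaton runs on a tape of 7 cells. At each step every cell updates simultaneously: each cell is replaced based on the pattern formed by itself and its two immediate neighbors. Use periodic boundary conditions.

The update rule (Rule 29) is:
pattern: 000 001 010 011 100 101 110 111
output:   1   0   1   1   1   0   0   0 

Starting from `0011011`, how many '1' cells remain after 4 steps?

1010010
1011010
1010010  (repeats step 1; period 2)
step 4: 1011010
count of 1: 4

4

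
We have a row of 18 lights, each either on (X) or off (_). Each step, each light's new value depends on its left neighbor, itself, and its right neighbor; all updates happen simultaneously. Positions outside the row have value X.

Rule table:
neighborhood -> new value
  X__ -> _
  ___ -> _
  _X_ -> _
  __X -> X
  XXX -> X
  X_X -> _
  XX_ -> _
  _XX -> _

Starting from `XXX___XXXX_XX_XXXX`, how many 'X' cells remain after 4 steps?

XX___X_XX______XXX
X___X_________X_XX
___X_________X___X
__X_________X___X_
count of X: 3

3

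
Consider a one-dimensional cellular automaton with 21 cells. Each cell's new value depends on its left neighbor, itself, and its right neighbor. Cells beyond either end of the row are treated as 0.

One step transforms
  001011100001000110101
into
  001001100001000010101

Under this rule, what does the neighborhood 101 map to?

At position 3 the neighborhood is 101; the next row has 0 there.

0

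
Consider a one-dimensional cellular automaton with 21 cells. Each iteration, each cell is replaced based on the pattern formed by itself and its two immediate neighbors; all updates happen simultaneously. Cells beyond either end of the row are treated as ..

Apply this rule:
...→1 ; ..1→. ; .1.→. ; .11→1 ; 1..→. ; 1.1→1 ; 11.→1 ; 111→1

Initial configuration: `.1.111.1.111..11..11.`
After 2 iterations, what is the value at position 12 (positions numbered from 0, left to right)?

.

..11111.1111..11..11.
1.1111111111..11..11.
position 12 holds .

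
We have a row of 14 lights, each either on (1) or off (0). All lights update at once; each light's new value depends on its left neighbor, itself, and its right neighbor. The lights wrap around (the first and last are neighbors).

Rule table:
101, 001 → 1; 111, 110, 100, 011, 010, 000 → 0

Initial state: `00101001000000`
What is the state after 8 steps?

00000000101001

01010010000000
10100100000000
01001000000001
10010000000010
00100000000101
01000000001010
10000000010100
00000000101001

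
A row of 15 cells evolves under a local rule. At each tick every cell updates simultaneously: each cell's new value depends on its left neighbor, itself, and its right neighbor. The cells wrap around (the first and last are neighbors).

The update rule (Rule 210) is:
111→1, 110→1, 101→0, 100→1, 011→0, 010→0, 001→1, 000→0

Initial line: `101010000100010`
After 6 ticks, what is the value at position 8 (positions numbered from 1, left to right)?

0

000001001010100
000010110000010
000100011000101
101010101101000
000000000100101
100000001011000
position 8 holds 0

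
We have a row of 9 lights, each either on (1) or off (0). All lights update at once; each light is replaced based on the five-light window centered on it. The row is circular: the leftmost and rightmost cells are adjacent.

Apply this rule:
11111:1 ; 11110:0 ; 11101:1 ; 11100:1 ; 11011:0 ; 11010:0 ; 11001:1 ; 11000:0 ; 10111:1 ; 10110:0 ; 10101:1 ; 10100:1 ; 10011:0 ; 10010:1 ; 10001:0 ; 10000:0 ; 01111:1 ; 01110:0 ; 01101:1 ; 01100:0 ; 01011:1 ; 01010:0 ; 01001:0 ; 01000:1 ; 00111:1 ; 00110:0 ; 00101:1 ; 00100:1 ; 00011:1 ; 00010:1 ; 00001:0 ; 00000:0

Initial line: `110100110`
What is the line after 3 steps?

010010010

step 1: 010100010
step 2: 110110110
step 3: 010010010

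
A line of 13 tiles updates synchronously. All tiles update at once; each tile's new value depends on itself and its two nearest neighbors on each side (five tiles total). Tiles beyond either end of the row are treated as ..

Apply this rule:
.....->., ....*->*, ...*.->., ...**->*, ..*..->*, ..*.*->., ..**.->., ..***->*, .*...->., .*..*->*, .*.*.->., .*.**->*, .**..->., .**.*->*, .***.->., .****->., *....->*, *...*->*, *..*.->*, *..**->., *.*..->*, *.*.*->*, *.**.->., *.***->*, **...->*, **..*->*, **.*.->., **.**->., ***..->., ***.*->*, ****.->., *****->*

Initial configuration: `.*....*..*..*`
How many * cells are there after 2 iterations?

6

.*.**.*******
..*.*.*.***..
count of *: 6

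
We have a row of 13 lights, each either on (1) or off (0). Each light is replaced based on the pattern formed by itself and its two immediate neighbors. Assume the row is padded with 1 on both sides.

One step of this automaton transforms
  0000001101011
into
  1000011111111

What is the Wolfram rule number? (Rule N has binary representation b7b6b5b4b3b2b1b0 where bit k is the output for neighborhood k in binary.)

position 12: 111 → 1  (bit 7 = 1)
position 7: 110 → 1  (bit 6 = 1)
position 8: 101 → 1  (bit 5 = 1)
position 0: 100 → 1  (bit 4 = 1)
position 6: 011 → 1  (bit 3 = 1)
position 9: 010 → 1  (bit 2 = 1)
position 5: 001 → 1  (bit 1 = 1)
position 1: 000 → 0  (bit 0 = 0)
bits b7..b0 = 11111110 = 254

254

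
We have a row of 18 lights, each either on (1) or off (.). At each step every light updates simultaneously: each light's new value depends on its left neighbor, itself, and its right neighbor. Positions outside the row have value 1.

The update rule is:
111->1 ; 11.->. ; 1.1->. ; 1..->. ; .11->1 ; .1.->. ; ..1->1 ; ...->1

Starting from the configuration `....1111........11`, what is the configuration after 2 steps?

.11111..1111111111

.111111..111111111
.11111..1111111111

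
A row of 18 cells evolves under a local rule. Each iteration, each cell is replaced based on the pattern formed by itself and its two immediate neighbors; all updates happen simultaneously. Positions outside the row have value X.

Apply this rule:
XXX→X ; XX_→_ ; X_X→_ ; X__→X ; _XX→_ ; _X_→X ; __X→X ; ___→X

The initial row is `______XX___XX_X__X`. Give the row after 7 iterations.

___X___XXXXX___X__

XXXXXX__XXX___XXX_
XXXXX_XX_X_XXX_X__
XXXX_____X__X__XXX
XXX_XXXXXXXXXXX_XX
XX___XXXXXXXXX___X
X_XXX_XXXXXXX_XXX_
___X___XXXXX___X__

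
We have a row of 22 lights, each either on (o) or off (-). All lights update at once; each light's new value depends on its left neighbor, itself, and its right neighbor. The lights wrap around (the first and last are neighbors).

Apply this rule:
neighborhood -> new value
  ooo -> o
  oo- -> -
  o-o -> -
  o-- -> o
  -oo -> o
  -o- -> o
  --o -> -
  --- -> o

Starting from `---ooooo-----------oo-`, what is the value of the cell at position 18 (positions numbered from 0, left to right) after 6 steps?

oo-oooo-oooooooooo-o-o
o--ooo--ooooooooo--o-o
-o-oo-o-oooooooo-o-o-o
-o-o--o-ooooooo--o-o-o
-o-oo-o-oooooo-o-o-o-o
-o-o--o-ooooo--o-o-o-o
position 18 holds -

-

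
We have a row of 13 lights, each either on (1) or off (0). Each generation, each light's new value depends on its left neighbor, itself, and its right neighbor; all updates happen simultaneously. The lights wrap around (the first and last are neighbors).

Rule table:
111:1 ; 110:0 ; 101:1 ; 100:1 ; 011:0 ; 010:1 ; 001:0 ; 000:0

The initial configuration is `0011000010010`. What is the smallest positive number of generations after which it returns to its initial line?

26

generation 1: 0000100011011
generation 2: 1000110000100
generation 3: 1100001000110
generation 4: 0010001100001
generation 5: 1011000010001
generation 6: 0100100011000
generation 7: 0110110000100
generation 8: 0001001000110
generation 9: 0001101100001
generation 10: 1000010010001
generation 11: 0100011011000
generation 12: 0110000100100
generation 13: 0001000110110
generation 14: 0001100001001
generation 15: 1000010001101
generation 16: 0100011000010
generation 17: 0110000100011
generation 18: 1001000110000
generation 19: 1101100001000
generation 20: 0010010001100
generation 21: 0011011000010
generation 22: 0000100100011
generation 23: 1000110110000
generation 24: 1100001001000
generation 25: 0010001101100
generation 26: 0011000010010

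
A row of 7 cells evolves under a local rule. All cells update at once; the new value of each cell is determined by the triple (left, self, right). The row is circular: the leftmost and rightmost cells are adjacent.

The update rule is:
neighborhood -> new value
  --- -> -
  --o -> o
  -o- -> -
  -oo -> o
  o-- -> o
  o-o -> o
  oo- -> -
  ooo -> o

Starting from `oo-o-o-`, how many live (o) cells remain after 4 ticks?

o-o-o-o
-o-o-oo
o-o-oo-
-o-oo-o
count of o: 4

4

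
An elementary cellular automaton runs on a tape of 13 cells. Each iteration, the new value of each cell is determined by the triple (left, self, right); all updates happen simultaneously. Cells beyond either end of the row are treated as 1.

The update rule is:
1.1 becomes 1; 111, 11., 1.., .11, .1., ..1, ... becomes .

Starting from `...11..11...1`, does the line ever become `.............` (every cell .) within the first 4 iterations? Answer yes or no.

.............
all cells are . at iteration 1

yes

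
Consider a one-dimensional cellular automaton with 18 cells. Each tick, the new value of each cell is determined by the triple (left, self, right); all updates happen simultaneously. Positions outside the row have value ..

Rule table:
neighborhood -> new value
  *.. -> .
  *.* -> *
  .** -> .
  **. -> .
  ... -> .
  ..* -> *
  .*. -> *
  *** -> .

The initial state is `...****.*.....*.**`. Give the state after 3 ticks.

*....**....**.....

tick 1: ..*....**....***..
tick 2: .**...*.....*.....
tick 3: *....**....**.....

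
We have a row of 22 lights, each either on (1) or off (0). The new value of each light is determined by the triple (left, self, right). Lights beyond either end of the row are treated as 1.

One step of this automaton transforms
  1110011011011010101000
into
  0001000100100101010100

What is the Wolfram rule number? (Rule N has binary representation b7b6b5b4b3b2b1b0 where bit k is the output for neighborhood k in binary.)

48

position 0: 111 → 0  (bit 7 = 0)
position 2: 110 → 0  (bit 6 = 0)
position 7: 101 → 1  (bit 5 = 1)
position 3: 100 → 1  (bit 4 = 1)
position 5: 011 → 0  (bit 3 = 0)
position 14: 010 → 0  (bit 2 = 0)
position 4: 001 → 0  (bit 1 = 0)
position 20: 000 → 0  (bit 0 = 0)
bits b7..b0 = 00110000 = 48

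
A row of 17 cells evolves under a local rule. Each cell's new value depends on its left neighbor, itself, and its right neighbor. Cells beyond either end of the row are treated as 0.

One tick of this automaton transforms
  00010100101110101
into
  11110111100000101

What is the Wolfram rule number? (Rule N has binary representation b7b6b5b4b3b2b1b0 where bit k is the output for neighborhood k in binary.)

23

position 11: 111 → 0  (bit 7 = 0)
position 12: 110 → 0  (bit 6 = 0)
position 4: 101 → 0  (bit 5 = 0)
position 6: 100 → 1  (bit 4 = 1)
position 10: 011 → 0  (bit 3 = 0)
position 3: 010 → 1  (bit 2 = 1)
position 2: 001 → 1  (bit 1 = 1)
position 0: 000 → 1  (bit 0 = 1)
bits b7..b0 = 00010111 = 23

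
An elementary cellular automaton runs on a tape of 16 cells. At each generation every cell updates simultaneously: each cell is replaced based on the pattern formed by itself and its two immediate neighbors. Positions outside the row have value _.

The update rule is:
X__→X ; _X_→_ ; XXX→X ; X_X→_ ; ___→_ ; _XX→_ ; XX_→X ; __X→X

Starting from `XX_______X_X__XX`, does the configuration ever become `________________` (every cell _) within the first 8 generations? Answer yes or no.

no

_XX_____X___XX_X
X_XX___X_X_X_X__
___XX_X_______X_
__X_X__X_____X_X
_X___XX_X___X___
X_X_X_X__X_X_X__
_______XX_____X_
______X_XX___X_X
generation 8 is ______X_XX___X_X, still not uniform _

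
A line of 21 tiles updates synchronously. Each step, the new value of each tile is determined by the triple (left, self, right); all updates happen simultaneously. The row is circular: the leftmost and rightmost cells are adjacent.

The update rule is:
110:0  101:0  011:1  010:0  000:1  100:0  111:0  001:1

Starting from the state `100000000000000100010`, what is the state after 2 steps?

step 1: 001111111111111001100
step 2: 111000000000000011001

111000000000000011001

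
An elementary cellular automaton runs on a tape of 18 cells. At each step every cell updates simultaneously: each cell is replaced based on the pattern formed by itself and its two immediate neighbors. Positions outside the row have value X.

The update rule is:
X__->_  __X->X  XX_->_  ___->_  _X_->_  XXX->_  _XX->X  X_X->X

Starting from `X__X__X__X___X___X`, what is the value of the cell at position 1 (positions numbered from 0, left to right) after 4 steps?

step 1: __X__X__X___X___XX
step 2: _X__X__X___X___XX_
step 3: X__X__X___X___XX_X
step 4: __X__X___X___XX_XX
position 1 holds _

_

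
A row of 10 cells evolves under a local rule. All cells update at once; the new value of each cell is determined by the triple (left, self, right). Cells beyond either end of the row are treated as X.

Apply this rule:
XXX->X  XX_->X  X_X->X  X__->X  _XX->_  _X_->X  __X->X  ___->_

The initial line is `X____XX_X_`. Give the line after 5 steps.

step 1: XX__X_XXXX
step 2: XXXXXX_XXX
step 3: XXXXXXX_XX
step 4: XXXXXXXX_X
step 5: XXXXXXXXX_

XXXXXXXXX_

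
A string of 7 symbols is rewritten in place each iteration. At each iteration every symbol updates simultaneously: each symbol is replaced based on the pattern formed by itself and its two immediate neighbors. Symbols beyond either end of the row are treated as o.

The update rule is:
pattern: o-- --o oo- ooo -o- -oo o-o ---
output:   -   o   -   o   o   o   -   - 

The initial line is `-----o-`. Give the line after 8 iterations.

-o-oooo

----oo-
---oo--
--oo--o
-oo--oo
-o--ooo
-o-oooo
-o-oooo  (fixed point — unchanged through iteration 8)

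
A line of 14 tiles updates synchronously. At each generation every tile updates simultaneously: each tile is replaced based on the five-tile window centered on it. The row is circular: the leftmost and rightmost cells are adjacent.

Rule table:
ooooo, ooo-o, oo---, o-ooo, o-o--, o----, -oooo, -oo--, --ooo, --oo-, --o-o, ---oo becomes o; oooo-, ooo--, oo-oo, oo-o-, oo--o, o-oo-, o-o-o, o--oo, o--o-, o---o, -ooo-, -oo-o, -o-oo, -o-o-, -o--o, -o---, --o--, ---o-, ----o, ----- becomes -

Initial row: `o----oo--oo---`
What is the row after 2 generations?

--o-o----o--oo

--o-ooo--ooo--
--o-o----o--oo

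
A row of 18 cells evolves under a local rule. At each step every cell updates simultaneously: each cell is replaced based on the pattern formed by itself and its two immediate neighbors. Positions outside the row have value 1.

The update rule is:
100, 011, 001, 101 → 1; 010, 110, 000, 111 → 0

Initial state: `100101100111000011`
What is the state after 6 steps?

step 1: 011011011100100110
step 2: 110110110011011101
step 3: 001101101110110011
step 4: 111011011001101110
step 5: 000110110111011001
step 6: 101101101100110111

101101101100110111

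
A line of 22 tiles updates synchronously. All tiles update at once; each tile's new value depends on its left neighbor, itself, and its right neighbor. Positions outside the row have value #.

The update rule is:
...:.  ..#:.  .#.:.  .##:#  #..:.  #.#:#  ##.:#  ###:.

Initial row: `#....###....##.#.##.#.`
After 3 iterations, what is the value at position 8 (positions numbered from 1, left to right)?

iteration 1: #....#.#....###.####.#
iteration 2: #.....#.....#.###..###
iteration 3: #............##.#..#..
position 8 holds .

.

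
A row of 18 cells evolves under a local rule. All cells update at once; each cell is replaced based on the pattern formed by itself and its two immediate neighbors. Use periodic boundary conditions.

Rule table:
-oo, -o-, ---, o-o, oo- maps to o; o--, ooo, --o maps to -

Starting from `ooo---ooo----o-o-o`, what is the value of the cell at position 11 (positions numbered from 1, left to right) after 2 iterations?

o

iteration 1: --o-o-o-o-oo-ooooo
iteration 2: --oooooooooooo---o
position 11 holds o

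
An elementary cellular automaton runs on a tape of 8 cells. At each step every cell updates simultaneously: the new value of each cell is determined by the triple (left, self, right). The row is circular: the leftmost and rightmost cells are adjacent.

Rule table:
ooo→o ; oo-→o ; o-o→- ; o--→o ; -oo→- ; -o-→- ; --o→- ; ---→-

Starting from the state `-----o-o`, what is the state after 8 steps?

-------o

o-------
-o------
--o-----
---o----
----o---
-----o--
------o-
-------o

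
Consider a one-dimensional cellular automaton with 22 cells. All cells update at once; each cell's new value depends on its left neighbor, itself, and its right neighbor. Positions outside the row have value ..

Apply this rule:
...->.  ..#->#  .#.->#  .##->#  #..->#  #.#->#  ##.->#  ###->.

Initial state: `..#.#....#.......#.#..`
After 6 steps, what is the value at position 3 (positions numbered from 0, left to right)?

step 1: .#####..###.....#####.
step 2: ##...####.##...##...##
step 3: ###.##..#####.####.###
step 4: #.#######...###..###.#
step 5: ###.....##.##.####.###
step 6: #.##...########..###.#
position 3 holds #

#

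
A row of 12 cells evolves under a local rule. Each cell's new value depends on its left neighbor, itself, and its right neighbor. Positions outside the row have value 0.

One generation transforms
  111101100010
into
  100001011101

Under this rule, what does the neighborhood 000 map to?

1

At position 8 the neighborhood is 000; the next row has 1 there.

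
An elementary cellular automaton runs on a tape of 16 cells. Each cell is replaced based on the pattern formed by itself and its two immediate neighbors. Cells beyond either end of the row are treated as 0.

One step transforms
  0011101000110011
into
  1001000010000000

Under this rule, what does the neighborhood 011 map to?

At position 2 the neighborhood is 011; the next row has 0 there.

0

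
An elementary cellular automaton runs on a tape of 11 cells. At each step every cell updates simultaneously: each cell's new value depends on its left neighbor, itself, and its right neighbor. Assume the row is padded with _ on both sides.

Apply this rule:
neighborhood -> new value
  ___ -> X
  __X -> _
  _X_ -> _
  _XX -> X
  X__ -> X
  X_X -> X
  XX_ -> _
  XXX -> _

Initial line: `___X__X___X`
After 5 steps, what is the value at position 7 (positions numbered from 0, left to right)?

step 1: XX__X__XX__
step 2: X_X__X_X_XX
step 3: _X_X__X_XX_
step 4: __X_X__XX_X
step 5: X__X_X_X_X_
position 7 holds X

X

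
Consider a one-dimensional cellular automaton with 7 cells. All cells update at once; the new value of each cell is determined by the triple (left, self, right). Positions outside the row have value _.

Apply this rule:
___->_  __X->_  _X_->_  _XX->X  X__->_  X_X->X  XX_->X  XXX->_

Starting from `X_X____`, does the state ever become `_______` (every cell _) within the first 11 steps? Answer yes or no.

yes

_X_____
_______
all cells are _ at step 2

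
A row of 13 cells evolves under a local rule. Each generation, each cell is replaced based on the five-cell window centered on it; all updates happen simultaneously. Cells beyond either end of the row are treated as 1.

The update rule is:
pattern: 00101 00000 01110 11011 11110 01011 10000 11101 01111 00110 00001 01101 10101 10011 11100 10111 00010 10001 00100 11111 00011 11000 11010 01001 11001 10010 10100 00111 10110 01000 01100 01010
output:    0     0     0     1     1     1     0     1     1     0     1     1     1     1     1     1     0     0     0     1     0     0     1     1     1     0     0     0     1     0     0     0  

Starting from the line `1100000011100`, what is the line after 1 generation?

1100001000111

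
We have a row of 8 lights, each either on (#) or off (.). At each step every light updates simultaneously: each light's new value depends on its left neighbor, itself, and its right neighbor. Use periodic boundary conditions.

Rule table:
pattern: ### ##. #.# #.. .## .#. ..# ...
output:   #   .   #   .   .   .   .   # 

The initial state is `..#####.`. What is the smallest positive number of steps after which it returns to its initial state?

step 1: #..###..
step 2: ....#...
step 3: ###...##
step 4: ##..#..#
step 5: #.......
step 6: ..#####.

6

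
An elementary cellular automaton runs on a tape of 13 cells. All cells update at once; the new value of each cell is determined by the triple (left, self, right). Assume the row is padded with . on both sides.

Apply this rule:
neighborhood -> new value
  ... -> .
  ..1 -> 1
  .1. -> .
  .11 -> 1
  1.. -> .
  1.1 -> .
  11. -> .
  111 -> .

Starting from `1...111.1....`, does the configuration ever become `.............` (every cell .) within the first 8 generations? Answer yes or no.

...11........
..11.........
.11..........
11...........
1............
.............
all cells are . at generation 6

yes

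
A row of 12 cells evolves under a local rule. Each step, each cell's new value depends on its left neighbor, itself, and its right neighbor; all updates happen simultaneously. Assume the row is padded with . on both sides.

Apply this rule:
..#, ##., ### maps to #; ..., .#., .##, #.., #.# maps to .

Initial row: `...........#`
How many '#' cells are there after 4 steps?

1

step 1: ..........#.
step 2: .........#..
step 3: ........#...
step 4: .......#....
count of #: 1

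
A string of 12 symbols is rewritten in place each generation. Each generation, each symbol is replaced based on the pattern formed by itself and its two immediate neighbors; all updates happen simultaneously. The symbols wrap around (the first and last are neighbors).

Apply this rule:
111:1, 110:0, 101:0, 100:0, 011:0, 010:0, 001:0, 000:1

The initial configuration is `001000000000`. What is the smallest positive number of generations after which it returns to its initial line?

14

100011111111
001001111111
000000111110
111110011100
011100001000
001001100011
000000001000
111111100011
111111001001
111110000000
011100111110
001000011100
100011001001
001000000000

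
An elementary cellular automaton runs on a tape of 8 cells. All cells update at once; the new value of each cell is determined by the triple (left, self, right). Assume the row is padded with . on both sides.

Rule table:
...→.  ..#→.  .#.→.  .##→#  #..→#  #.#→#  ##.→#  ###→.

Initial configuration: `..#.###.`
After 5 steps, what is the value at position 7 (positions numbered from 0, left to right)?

...##.##
...#####
...#...#
....#...
.....#..
position 7 holds .

.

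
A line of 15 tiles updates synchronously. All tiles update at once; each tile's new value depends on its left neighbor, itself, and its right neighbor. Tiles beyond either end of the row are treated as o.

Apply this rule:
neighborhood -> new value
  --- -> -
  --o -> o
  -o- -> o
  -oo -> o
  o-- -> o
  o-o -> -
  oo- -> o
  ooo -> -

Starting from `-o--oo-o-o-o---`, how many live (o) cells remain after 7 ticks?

9

-ooooo-o-o-oo-o
-o---o-o-o-oo-o
-oo-oo-o-o-oo-o
-oo-oo-o-o-oo-o  (fixed point — unchanged through tick 7)
count of o: 9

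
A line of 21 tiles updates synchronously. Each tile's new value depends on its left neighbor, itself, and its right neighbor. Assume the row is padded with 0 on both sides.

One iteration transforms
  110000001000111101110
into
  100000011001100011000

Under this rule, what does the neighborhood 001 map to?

1

At position 7 the neighborhood is 001; the next row has 1 there.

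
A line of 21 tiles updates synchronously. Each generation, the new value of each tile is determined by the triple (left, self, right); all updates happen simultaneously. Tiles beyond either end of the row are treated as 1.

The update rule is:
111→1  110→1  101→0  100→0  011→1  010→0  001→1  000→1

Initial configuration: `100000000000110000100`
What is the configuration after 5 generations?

101111111111110111011

101111111111110111001
101111111111110111011
101111111111110111011  (fixed point — unchanged through generation 5)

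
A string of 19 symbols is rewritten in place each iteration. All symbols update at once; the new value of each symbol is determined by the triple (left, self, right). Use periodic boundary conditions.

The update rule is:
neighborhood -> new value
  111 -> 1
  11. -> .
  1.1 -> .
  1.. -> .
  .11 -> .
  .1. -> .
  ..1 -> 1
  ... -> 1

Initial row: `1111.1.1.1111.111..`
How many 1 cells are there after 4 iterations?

8

.11.......11...1..1
....111111...11..1.
1111.1111..11...1..
.11...11..1...11..1
count of 1: 8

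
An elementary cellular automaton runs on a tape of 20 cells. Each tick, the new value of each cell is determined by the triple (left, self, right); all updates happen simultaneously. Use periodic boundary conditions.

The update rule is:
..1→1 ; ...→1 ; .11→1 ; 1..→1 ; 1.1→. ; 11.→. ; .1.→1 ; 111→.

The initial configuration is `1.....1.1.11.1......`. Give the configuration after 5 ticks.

11111111111....11111

1111111.1.1..1111111
........1.1111......
111111111.1...111111
..........11111.....
11111111111....11111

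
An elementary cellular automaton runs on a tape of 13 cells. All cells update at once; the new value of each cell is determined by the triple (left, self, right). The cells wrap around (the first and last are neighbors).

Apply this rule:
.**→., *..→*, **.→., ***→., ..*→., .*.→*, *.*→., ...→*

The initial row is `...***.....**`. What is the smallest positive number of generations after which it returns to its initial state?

generation 1: **....****...
generation 2: ..***.....**.
generation 3: *....****...*
generation 4: .***.....**..
generation 5: ....****...**
generation 6: ***.....**...
generation 7: ...****...**.
generation 8: **.....**...*
generation 9: ..****...**..
generation 10: *.....**...**
generation 11: .****...**...
generation 12: .....**...***
generation 13: ****...**....
generation 14: ....**...***.
generation 15: ***...**....*
generation 16: ...**...***..
generation 17: **...**....**
generation 18: ..**...***...
generation 19: *...**....***
generation 20: .**...***....
generation 21: ...**....****
generation 22: **...***.....
generation 23: ..**....****.
generation 24: *...***.....*
generation 25: .**....****..
generation 26: ...***.....**

26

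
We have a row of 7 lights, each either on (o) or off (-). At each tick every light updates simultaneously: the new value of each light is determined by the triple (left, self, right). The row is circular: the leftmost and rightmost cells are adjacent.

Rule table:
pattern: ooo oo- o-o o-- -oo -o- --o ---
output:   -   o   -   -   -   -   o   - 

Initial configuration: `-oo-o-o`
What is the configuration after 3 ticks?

--o----
-o-----
o------

o------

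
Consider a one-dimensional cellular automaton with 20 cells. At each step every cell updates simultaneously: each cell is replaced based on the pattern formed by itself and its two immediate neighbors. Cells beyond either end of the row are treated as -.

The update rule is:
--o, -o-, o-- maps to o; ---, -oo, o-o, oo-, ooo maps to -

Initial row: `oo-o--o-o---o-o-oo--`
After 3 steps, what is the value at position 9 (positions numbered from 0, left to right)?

---oooo-oo-oo-o---o-
--o-----------oo-ooo
-ooo---------o------
position 9 holds -

-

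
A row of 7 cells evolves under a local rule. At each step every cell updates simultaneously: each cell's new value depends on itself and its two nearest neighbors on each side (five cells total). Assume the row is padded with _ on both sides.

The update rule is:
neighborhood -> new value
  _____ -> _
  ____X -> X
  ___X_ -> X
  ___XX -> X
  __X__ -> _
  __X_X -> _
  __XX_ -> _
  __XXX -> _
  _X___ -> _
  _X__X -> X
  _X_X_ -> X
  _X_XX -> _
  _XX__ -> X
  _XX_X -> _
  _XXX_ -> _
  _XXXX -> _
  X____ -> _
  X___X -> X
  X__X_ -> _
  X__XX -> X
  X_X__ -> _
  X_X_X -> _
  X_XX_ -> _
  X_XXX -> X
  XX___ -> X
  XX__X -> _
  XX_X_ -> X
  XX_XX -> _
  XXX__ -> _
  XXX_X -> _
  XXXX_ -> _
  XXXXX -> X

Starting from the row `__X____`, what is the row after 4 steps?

XX_____
_XX____
X_XX___
___XX__

___XX__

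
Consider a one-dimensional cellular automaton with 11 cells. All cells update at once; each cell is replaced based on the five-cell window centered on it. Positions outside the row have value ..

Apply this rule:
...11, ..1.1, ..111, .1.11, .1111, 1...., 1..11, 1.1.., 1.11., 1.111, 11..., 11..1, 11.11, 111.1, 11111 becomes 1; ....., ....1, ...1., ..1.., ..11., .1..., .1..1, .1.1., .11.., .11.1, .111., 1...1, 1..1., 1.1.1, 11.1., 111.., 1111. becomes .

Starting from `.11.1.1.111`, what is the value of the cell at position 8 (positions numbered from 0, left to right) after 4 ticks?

tick 1: 1......11..
tick 2: ..1...1..11
tick 3: ........1..
tick 4: ..........1
position 8 holds .

.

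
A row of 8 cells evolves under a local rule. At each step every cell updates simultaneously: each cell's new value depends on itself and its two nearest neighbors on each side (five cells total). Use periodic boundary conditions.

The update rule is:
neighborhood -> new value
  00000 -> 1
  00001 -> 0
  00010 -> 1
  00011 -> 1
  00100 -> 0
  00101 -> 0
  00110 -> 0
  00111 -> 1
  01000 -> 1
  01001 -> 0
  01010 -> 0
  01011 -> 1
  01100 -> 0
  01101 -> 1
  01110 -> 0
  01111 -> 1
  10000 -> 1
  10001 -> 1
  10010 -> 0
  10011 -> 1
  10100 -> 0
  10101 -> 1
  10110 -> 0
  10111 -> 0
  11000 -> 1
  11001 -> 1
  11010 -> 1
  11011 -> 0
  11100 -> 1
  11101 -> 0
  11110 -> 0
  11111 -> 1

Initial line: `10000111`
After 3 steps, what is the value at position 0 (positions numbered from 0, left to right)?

1

11101110
00000000
11111111
position 0 holds 1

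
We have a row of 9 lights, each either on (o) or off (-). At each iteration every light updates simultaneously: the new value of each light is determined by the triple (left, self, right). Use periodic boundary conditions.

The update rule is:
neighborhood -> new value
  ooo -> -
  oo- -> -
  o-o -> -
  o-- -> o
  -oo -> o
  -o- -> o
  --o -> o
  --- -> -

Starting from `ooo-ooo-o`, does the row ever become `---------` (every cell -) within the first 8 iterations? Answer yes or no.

no

iteration 1: ----o---o
iteration 2: o--ooo-oo
iteration 3: -ooo---o-
iteration 4: oo--o-ooo
iteration 5: --ooo-o--
iteration 6: -oo---oo-
iteration 7: oo-o-oo-o
iteration 8: ---o-o--o
iteration 8 is ---o-o--o, still not uniform -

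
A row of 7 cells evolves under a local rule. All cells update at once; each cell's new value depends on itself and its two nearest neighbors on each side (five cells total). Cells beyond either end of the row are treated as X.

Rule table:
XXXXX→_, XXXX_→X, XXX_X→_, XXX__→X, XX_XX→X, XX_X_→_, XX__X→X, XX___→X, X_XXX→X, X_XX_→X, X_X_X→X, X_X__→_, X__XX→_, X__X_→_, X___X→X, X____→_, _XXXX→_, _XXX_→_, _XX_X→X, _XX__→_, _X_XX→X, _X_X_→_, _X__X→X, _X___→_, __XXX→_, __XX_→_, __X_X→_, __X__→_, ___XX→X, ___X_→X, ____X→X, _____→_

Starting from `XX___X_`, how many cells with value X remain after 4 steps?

5

step 1: XXXXX_X
step 2: ___X_XX
step 3: XXX_XX_
step 4: _X_XXXX
count of X: 5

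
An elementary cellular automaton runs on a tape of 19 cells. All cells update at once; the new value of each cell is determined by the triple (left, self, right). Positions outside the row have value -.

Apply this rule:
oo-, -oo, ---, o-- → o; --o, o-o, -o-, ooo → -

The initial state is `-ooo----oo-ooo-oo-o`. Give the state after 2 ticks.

tick 1: -o-oooo-oo-o-o-oo--
tick 2: ---o--o-oo-----oooo

---o--o-oo-----oooo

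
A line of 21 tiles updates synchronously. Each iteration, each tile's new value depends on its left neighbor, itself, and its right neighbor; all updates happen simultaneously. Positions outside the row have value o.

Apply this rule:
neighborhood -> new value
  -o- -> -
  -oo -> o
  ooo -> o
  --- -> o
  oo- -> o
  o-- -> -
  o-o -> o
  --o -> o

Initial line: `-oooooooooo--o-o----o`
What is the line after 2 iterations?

oooooooooooo-o--ooooo

iteration 1: ooooooooooo-o-o--oooo
iteration 2: oooooooooooo-o--ooooo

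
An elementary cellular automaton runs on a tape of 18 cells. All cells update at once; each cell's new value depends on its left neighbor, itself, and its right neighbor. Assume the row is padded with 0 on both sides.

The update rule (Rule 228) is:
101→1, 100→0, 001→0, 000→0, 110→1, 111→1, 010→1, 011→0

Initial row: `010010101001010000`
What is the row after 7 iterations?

010011111001110000
010001111000110000
010000111000010000
010000011000010000
010000001000010000
010000001000010000  (fixed point — unchanged through iteration 7)

010000001000010000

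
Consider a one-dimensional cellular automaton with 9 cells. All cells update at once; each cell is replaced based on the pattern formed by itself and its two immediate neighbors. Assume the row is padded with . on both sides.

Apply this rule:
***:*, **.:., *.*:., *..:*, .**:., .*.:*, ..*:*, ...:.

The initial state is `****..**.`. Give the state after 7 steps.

.**.**..*
*.....***
**...*.*.
..*.**.**
.**......
*..*.....
*****....

*****....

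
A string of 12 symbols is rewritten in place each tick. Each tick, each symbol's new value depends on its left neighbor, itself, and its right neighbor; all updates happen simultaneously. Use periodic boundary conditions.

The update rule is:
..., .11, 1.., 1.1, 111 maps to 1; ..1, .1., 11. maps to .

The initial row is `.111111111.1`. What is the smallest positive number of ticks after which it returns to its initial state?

12

111111111.1.
11111111.1.1
1111111.1.11
111111.1.111
11111.1.1111
1111.1.11111
111.1.111111
11.1.1111111
1.1.11111111
.1.111111111
1.111111111.
.111111111.1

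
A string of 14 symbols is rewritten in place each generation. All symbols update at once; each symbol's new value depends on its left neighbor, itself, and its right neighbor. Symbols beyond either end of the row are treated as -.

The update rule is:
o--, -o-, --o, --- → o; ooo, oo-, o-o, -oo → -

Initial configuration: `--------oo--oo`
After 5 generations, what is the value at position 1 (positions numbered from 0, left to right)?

oooooooo--oo--
--------oo--oo  (repeats generation 0; period 2)
generation 5: oooooooo--oo--
position 1 holds o

o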